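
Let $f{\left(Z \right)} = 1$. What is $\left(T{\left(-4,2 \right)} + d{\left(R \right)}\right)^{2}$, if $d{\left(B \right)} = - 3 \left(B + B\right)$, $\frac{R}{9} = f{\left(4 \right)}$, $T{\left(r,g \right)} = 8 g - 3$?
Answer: $1681$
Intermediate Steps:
$T{\left(r,g \right)} = -3 + 8 g$
$R = 9$ ($R = 9 \cdot 1 = 9$)
$d{\left(B \right)} = - 6 B$ ($d{\left(B \right)} = - 3 \cdot 2 B = - 6 B$)
$\left(T{\left(-4,2 \right)} + d{\left(R \right)}\right)^{2} = \left(\left(-3 + 8 \cdot 2\right) - 54\right)^{2} = \left(\left(-3 + 16\right) - 54\right)^{2} = \left(13 - 54\right)^{2} = \left(-41\right)^{2} = 1681$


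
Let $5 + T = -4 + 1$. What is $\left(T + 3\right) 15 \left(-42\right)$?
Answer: $3150$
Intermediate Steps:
$T = -8$ ($T = -5 + \left(-4 + 1\right) = -5 - 3 = -8$)
$\left(T + 3\right) 15 \left(-42\right) = \left(-8 + 3\right) 15 \left(-42\right) = \left(-5\right) 15 \left(-42\right) = \left(-75\right) \left(-42\right) = 3150$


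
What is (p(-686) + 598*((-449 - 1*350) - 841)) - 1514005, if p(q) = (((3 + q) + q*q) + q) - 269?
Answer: -2025767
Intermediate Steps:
p(q) = -266 + q**2 + 2*q (p(q) = (((3 + q) + q**2) + q) - 269 = ((3 + q + q**2) + q) - 269 = (3 + q**2 + 2*q) - 269 = -266 + q**2 + 2*q)
(p(-686) + 598*((-449 - 1*350) - 841)) - 1514005 = ((-266 + (-686)**2 + 2*(-686)) + 598*((-449 - 1*350) - 841)) - 1514005 = ((-266 + 470596 - 1372) + 598*((-449 - 350) - 841)) - 1514005 = (468958 + 598*(-799 - 841)) - 1514005 = (468958 + 598*(-1640)) - 1514005 = (468958 - 980720) - 1514005 = -511762 - 1514005 = -2025767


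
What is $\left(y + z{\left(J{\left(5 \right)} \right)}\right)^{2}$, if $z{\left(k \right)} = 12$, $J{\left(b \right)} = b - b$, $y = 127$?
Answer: $19321$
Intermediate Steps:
$J{\left(b \right)} = 0$
$\left(y + z{\left(J{\left(5 \right)} \right)}\right)^{2} = \left(127 + 12\right)^{2} = 139^{2} = 19321$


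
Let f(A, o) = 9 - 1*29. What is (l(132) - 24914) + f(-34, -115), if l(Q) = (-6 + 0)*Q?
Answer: -25726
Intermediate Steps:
f(A, o) = -20 (f(A, o) = 9 - 29 = -20)
l(Q) = -6*Q
(l(132) - 24914) + f(-34, -115) = (-6*132 - 24914) - 20 = (-792 - 24914) - 20 = -25706 - 20 = -25726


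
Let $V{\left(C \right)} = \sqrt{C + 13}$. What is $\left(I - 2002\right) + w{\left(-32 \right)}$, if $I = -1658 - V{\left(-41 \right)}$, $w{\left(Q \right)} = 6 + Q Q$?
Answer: $-2630 - 2 i \sqrt{7} \approx -2630.0 - 5.2915 i$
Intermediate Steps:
$w{\left(Q \right)} = 6 + Q^{2}$
$V{\left(C \right)} = \sqrt{13 + C}$
$I = -1658 - 2 i \sqrt{7}$ ($I = -1658 - \sqrt{13 - 41} = -1658 - \sqrt{-28} = -1658 - 2 i \sqrt{7} \approx -1658.0 - 5.2915 i$)
$\left(I - 2002\right) + w{\left(-32 \right)} = \left(\left(-1658 - 2 i \sqrt{7}\right) - 2002\right) + \left(6 + \left(-32\right)^{2}\right) = \left(-3660 - 2 i \sqrt{7}\right) + \left(6 + 1024\right) = \left(-3660 - 2 i \sqrt{7}\right) + 1030 = -2630 - 2 i \sqrt{7}$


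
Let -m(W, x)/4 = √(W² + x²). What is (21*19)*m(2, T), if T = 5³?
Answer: -1596*√15629 ≈ -1.9953e+5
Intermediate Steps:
T = 125
m(W, x) = -4*√(W² + x²)
(21*19)*m(2, T) = (21*19)*(-4*√(2² + 125²)) = 399*(-4*√(4 + 15625)) = 399*(-4*√15629) = -1596*√15629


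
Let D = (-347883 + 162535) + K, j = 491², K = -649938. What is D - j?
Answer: -1076367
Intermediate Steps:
j = 241081
D = -835286 (D = (-347883 + 162535) - 649938 = -185348 - 649938 = -835286)
D - j = -835286 - 1*241081 = -835286 - 241081 = -1076367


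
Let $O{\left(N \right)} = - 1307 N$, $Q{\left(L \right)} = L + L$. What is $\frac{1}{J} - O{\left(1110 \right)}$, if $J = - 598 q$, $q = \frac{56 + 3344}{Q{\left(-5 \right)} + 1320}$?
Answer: $\frac{294970556269}{203320} \approx 1.4508 \cdot 10^{6}$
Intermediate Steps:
$Q{\left(L \right)} = 2 L$
$q = \frac{340}{131}$ ($q = \frac{56 + 3344}{2 \left(-5\right) + 1320} = \frac{3400}{-10 + 1320} = \frac{3400}{1310} = 3400 \cdot \frac{1}{1310} = \frac{340}{131} \approx 2.5954$)
$J = - \frac{203320}{131}$ ($J = \left(-598\right) \frac{340}{131} = - \frac{203320}{131} \approx -1552.1$)
$\frac{1}{J} - O{\left(1110 \right)} = \frac{1}{- \frac{203320}{131}} - \left(-1307\right) 1110 = - \frac{131}{203320} - -1450770 = - \frac{131}{203320} + 1450770 = \frac{294970556269}{203320}$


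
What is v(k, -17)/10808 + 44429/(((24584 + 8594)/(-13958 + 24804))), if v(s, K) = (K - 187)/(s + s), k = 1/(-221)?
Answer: 1302218450287/89646956 ≈ 14526.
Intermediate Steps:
k = -1/221 ≈ -0.0045249
v(s, K) = (-187 + K)/(2*s) (v(s, K) = (-187 + K)/((2*s)) = (-187 + K)*(1/(2*s)) = (-187 + K)/(2*s))
v(k, -17)/10808 + 44429/(((24584 + 8594)/(-13958 + 24804))) = ((-187 - 17)/(2*(-1/221)))/10808 + 44429/(((24584 + 8594)/(-13958 + 24804))) = ((½)*(-221)*(-204))*(1/10808) + 44429/((33178/10846)) = 22542*(1/10808) + 44429/((33178*(1/10846))) = 11271/5404 + 44429/(16589/5423) = 11271/5404 + 44429*(5423/16589) = 11271/5404 + 240938467/16589 = 1302218450287/89646956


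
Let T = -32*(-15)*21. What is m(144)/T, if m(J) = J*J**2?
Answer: 10368/35 ≈ 296.23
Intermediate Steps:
T = 10080 (T = 480*21 = 10080)
m(J) = J**3
m(144)/T = 144**3/10080 = 2985984*(1/10080) = 10368/35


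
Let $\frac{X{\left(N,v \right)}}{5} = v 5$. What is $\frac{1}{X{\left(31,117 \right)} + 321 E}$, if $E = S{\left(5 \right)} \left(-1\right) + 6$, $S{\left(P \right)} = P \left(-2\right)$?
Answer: $\frac{1}{8061} \approx 0.00012405$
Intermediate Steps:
$S{\left(P \right)} = - 2 P$
$X{\left(N,v \right)} = 25 v$ ($X{\left(N,v \right)} = 5 v 5 = 5 \cdot 5 v = 25 v$)
$E = 16$ ($E = \left(-2\right) 5 \left(-1\right) + 6 = \left(-10\right) \left(-1\right) + 6 = 10 + 6 = 16$)
$\frac{1}{X{\left(31,117 \right)} + 321 E} = \frac{1}{25 \cdot 117 + 321 \cdot 16} = \frac{1}{2925 + 5136} = \frac{1}{8061}$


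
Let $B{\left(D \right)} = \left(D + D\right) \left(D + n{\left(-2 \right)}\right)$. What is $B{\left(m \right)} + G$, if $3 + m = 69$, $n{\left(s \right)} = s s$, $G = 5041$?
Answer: $14281$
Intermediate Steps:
$n{\left(s \right)} = s^{2}$
$m = 66$ ($m = -3 + 69 = 66$)
$B{\left(D \right)} = 2 D \left(4 + D\right)$ ($B{\left(D \right)} = \left(D + D\right) \left(D + \left(-2\right)^{2}\right) = 2 D \left(D + 4\right) = 2 D \left(4 + D\right)$)
$B{\left(m \right)} + G = 2 \cdot 66 \left(4 + 66\right) + 5041 = 2 \cdot 66 \cdot 70 + 5041 = 9240 + 5041 = 14281$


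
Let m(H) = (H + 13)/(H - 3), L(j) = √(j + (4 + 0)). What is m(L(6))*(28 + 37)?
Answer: 3185 + 1040*√10 ≈ 6473.8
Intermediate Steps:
L(j) = √(4 + j) (L(j) = √(j + 4) = √(4 + j))
m(H) = (13 + H)/(-3 + H)
m(L(6))*(28 + 37) = ((13 + √(4 + 6))/(-3 + √(4 + 6)))*(28 + 37) = ((13 + √10)/(-3 + √10))*65 = 65*(13 + √10)/(-3 + √10)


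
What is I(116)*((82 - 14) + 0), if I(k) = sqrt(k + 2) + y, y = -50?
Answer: -3400 + 68*sqrt(118) ≈ -2661.3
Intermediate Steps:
I(k) = -50 + sqrt(2 + k) (I(k) = sqrt(k + 2) - 50 = sqrt(2 + k) - 50 = -50 + sqrt(2 + k))
I(116)*((82 - 14) + 0) = (-50 + sqrt(2 + 116))*((82 - 14) + 0) = (-50 + sqrt(118))*(68 + 0) = (-50 + sqrt(118))*68 = -3400 + 68*sqrt(118)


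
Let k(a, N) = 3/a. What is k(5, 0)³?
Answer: 27/125 ≈ 0.21600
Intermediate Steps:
k(5, 0)³ = (3/5)³ = (3*(⅕))³ = (⅗)³ = 27/125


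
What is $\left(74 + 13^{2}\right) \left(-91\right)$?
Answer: $-22113$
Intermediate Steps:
$\left(74 + 13^{2}\right) \left(-91\right) = \left(74 + 169\right) \left(-91\right) = 243 \left(-91\right) = -22113$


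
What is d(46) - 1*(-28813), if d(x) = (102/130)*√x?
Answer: 28813 + 51*√46/65 ≈ 28818.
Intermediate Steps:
d(x) = 51*√x/65 (d(x) = (102*(1/130))*√x = 51*√x/65)
d(46) - 1*(-28813) = 51*√46/65 - 1*(-28813) = 51*√46/65 + 28813 = 28813 + 51*√46/65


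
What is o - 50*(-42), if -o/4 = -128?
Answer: 2612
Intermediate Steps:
o = 512 (o = -4*(-128) = 512)
o - 50*(-42) = 512 - 50*(-42) = 512 + 2100 = 2612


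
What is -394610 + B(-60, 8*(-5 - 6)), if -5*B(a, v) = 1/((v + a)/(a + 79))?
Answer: -292011381/740 ≈ -3.9461e+5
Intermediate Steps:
B(a, v) = -(79 + a)/(5*(a + v)) (B(a, v) = -(a + 79)/(v + a)/5 = -(79 + a)/(a + v)/5 = -(79 + a)/(5*(a + v)))
-394610 + B(-60, 8*(-5 - 6)) = -394610 + (-79 - 1*(-60))/(5*(-60 + 8*(-5 - 6))) = -394610 + (-79 + 60)/(5*(-60 + 8*(-11))) = -394610 + (1/5)*(-19)/(-60 - 88) = -394610 + (1/5)*(-19)/(-148) = -394610 + (1/5)*(-1/148)*(-19) = -394610 + 19/740 = -292011381/740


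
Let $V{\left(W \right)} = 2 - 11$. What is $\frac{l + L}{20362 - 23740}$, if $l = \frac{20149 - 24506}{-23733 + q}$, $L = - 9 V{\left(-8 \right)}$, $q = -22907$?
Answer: $- \frac{3782197}{157549920} \approx -0.024006$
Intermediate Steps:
$V{\left(W \right)} = -9$ ($V{\left(W \right)} = 2 - 11 = -9$)
$L = 81$ ($L = \left(-9\right) \left(-9\right) = 81$)
$l = \frac{4357}{46640}$ ($l = \frac{20149 - 24506}{-23733 - 22907} = - \frac{4357}{-46640} = \left(-4357\right) \left(- \frac{1}{46640}\right) = \frac{4357}{46640} \approx 0.093418$)
$\frac{l + L}{20362 - 23740} = \frac{\frac{4357}{46640} + 81}{20362 - 23740} = \frac{3782197}{46640 \left(-3378\right)} = \frac{3782197}{46640} \left(- \frac{1}{3378}\right) = - \frac{3782197}{157549920}$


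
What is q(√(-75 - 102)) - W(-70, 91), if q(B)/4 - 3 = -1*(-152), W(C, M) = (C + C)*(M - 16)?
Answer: 11120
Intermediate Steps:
W(C, M) = 2*C*(-16 + M) (W(C, M) = (2*C)*(-16 + M) = 2*C*(-16 + M))
q(B) = 620 (q(B) = 12 + 4*(-1*(-152)) = 12 + 4*152 = 12 + 608 = 620)
q(√(-75 - 102)) - W(-70, 91) = 620 - 2*(-70)*(-16 + 91) = 620 - 2*(-70)*75 = 620 - 1*(-10500) = 620 + 10500 = 11120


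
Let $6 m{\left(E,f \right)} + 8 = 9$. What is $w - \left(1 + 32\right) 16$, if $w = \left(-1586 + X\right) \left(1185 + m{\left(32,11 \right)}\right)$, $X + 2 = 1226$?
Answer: $- \frac{1288675}{3} \approx -4.2956 \cdot 10^{5}$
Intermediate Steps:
$X = 1224$ ($X = -2 + 1226 = 1224$)
$m{\left(E,f \right)} = \frac{1}{6}$ ($m{\left(E,f \right)} = - \frac{4}{3} + \frac{1}{6} \cdot 9 = - \frac{4}{3} + \frac{3}{2} = \frac{1}{6}$)
$w = - \frac{1287091}{3}$ ($w = \left(-1586 + 1224\right) \left(1185 + \frac{1}{6}\right) = \left(-362\right) \frac{7111}{6} = - \frac{1287091}{3} \approx -4.2903 \cdot 10^{5}$)
$w - \left(1 + 32\right) 16 = - \frac{1287091}{3} - \left(1 + 32\right) 16 = - \frac{1287091}{3} - 33 \cdot 16 = - \frac{1287091}{3} - 528 = - \frac{1288675}{3}$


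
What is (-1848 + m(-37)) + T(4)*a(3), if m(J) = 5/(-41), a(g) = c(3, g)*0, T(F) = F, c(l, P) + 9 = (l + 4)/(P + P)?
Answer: -75773/41 ≈ -1848.1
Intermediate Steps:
c(l, P) = -9 + (4 + l)/(2*P) (c(l, P) = -9 + (l + 4)/(P + P) = -9 + (4 + l)/((2*P)) = -9 + (4 + l)*(1/(2*P)) = -9 + (4 + l)/(2*P))
a(g) = 0 (a(g) = ((4 + 3 - 18*g)/(2*g))*0 = ((7 - 18*g)/(2*g))*0 = 0)
m(J) = -5/41 (m(J) = 5*(-1/41) = -5/41)
(-1848 + m(-37)) + T(4)*a(3) = (-1848 - 5/41) + 4*0 = -75773/41 + 0 = -75773/41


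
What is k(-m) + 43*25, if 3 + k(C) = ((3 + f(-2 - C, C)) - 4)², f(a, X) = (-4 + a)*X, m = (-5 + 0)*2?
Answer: 26993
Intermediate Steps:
m = -10 (m = -5*2 = -10)
f(a, X) = X*(-4 + a)
k(C) = -3 + (-1 + C*(-6 - C))² (k(C) = -3 + ((3 + C*(-4 + (-2 - C))) - 4)² = -3 + ((3 + C*(-6 - C)) - 4)² = -3 + (-1 + C*(-6 - C))²)
k(-m) + 43*25 = (-3 + (1 + (-1*(-10))*(6 - 1*(-10)))²) + 43*25 = (-3 + (1 + 10*(6 + 10))²) + 1075 = (-3 + (1 + 10*16)²) + 1075 = (-3 + (1 + 160)²) + 1075 = (-3 + 161²) + 1075 = (-3 + 25921) + 1075 = 25918 + 1075 = 26993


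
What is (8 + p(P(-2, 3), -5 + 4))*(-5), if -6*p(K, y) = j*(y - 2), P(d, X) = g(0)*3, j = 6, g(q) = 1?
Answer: -55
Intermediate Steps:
P(d, X) = 3 (P(d, X) = 1*3 = 3)
p(K, y) = 2 - y (p(K, y) = -(y - 2) = -(-2 + y) = -(-12 + 6*y)/6 = 2 - y)
(8 + p(P(-2, 3), -5 + 4))*(-5) = (8 + (2 - (-5 + 4)))*(-5) = (8 + (2 - 1*(-1)))*(-5) = (8 + (2 + 1))*(-5) = (8 + 3)*(-5) = 11*(-5) = -55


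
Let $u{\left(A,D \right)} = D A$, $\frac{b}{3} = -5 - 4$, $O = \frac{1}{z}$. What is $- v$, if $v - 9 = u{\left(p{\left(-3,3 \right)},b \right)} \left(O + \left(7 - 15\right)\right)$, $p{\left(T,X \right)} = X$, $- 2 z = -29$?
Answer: $- \frac{18891}{29} \approx -651.41$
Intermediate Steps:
$z = \frac{29}{2}$ ($z = \left(- \frac{1}{2}\right) \left(-29\right) = \frac{29}{2} \approx 14.5$)
$O = \frac{2}{29}$ ($O = \frac{1}{\frac{29}{2}} = \frac{2}{29} \approx 0.068966$)
$b = -27$ ($b = 3 \left(-5 - 4\right) = 3 \left(-9\right) = -27$)
$u{\left(A,D \right)} = A D$
$v = \frac{18891}{29}$ ($v = 9 + 3 \left(-27\right) \left(\frac{2}{29} + \left(7 - 15\right)\right) = 9 - 81 \left(\frac{2}{29} + \left(7 - 15\right)\right) = 9 - 81 \left(\frac{2}{29} - 8\right) = 9 - - \frac{18630}{29} = 9 + \frac{18630}{29} = \frac{18891}{29} \approx 651.41$)
$- v = \left(-1\right) \frac{18891}{29} = - \frac{18891}{29}$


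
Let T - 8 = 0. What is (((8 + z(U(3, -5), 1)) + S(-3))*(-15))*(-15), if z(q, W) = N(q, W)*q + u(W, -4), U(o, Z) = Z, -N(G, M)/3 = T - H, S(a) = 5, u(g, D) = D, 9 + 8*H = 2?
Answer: 255825/8 ≈ 31978.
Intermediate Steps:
T = 8 (T = 8 + 0 = 8)
H = -7/8 (H = -9/8 + (1/8)*2 = -9/8 + 1/4 = -7/8 ≈ -0.87500)
N(G, M) = -213/8 (N(G, M) = -3*(8 - 1*(-7/8)) = -3*(8 + 7/8) = -3*71/8 = -213/8)
z(q, W) = -4 - 213*q/8 (z(q, W) = -213*q/8 - 4 = -4 - 213*q/8)
(((8 + z(U(3, -5), 1)) + S(-3))*(-15))*(-15) = (((8 + (-4 - 213/8*(-5))) + 5)*(-15))*(-15) = (((8 + (-4 + 1065/8)) + 5)*(-15))*(-15) = (((8 + 1033/8) + 5)*(-15))*(-15) = ((1097/8 + 5)*(-15))*(-15) = ((1137/8)*(-15))*(-15) = -17055/8*(-15) = 255825/8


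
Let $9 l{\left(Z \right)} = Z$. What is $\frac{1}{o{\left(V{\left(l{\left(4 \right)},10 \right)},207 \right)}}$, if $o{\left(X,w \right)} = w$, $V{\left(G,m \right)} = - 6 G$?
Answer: $\frac{1}{207} \approx 0.0048309$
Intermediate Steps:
$l{\left(Z \right)} = \frac{Z}{9}$
$\frac{1}{o{\left(V{\left(l{\left(4 \right)},10 \right)},207 \right)}} = \frac{1}{207}$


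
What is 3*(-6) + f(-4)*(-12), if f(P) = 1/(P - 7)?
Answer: -186/11 ≈ -16.909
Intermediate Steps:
f(P) = 1/(-7 + P)
3*(-6) + f(-4)*(-12) = 3*(-6) - 12/(-7 - 4) = -18 - 12/(-11) = -18 - 1/11*(-12) = -18 + 12/11 = -186/11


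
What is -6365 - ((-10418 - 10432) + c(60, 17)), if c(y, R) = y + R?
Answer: 14408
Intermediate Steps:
c(y, R) = R + y
-6365 - ((-10418 - 10432) + c(60, 17)) = -6365 - ((-10418 - 10432) + (17 + 60)) = -6365 - (-20850 + 77) = -6365 - 1*(-20773) = -6365 + 20773 = 14408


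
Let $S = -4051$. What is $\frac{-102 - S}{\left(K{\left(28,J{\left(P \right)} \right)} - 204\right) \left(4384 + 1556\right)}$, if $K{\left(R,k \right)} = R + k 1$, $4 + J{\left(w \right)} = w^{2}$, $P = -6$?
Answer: $- \frac{359}{77760} \approx -0.0046168$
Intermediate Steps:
$J{\left(w \right)} = -4 + w^{2}$
$K{\left(R,k \right)} = R + k$
$\frac{-102 - S}{\left(K{\left(28,J{\left(P \right)} \right)} - 204\right) \left(4384 + 1556\right)} = \frac{-102 - -4051}{\left(\left(28 - \left(4 - \left(-6\right)^{2}\right)\right) - 204\right) \left(4384 + 1556\right)} = \frac{-102 + 4051}{\left(\left(28 + \left(-4 + 36\right)\right) - 204\right) 5940} = \frac{3949}{\left(\left(28 + 32\right) - 204\right) 5940} = \frac{3949}{\left(60 - 204\right) 5940} = \frac{3949}{\left(-144\right) 5940} = \frac{3949}{-855360} = 3949 \left(- \frac{1}{855360}\right) = - \frac{359}{77760}$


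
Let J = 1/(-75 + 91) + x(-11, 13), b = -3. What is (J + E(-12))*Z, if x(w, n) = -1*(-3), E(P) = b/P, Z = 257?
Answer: 13621/16 ≈ 851.31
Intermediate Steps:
E(P) = -3/P
x(w, n) = 3
J = 49/16 (J = 1/(-75 + 91) + 3 = 1/16 + 3 = 49/16 ≈ 3.0625)
(J + E(-12))*Z = (49/16 - 3/(-12))*257 = (49/16 - 3*(-1/12))*257 = (49/16 + 1/4)*257 = (53/16)*257 = 13621/16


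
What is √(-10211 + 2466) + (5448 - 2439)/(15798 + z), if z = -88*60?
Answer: 1003/3506 + I*√7745 ≈ 0.28608 + 88.006*I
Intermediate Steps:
z = -5280
√(-10211 + 2466) + (5448 - 2439)/(15798 + z) = √(-10211 + 2466) + (5448 - 2439)/(15798 - 5280) = √(-7745) + 3009/10518 = I*√7745 + 3009*(1/10518) = I*√7745 + 1003/3506 = 1003/3506 + I*√7745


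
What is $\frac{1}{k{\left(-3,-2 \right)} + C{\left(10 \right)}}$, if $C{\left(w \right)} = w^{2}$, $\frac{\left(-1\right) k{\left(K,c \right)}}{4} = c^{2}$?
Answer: $\frac{1}{84} \approx 0.011905$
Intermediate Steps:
$k{\left(K,c \right)} = - 4 c^{2}$
$\frac{1}{k{\left(-3,-2 \right)} + C{\left(10 \right)}} = \frac{1}{- 4 \left(-2\right)^{2} + 10^{2}} = \frac{1}{\left(-4\right) 4 + 100} = \frac{1}{-16 + 100} = \frac{1}{84}$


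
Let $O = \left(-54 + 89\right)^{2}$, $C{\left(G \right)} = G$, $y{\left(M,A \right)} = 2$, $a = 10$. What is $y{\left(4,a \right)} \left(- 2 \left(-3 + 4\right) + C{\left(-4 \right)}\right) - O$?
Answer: $-1237$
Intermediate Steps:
$O = 1225$ ($O = 35^{2} = 1225$)
$y{\left(4,a \right)} \left(- 2 \left(-3 + 4\right) + C{\left(-4 \right)}\right) - O = 2 \left(- 2 \left(-3 + 4\right) - 4\right) - 1225 = 2 \left(\left(-2\right) 1 - 4\right) - 1225 = 2 \left(-2 - 4\right) - 1225 = 2 \left(-6\right) - 1225 = -12 - 1225 = -1237$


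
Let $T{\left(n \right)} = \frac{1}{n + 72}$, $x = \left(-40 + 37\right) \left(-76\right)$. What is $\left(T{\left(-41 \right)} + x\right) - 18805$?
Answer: $- \frac{575886}{31} \approx -18577.0$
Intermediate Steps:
$x = 228$ ($x = \left(-3\right) \left(-76\right) = 228$)
$T{\left(n \right)} = \frac{1}{72 + n}$
$\left(T{\left(-41 \right)} + x\right) - 18805 = \left(\frac{1}{72 - 41} + 228\right) - 18805 = \left(\frac{1}{31} + 228\right) - 18805 = \frac{7069}{31} - 18805 = - \frac{575886}{31}$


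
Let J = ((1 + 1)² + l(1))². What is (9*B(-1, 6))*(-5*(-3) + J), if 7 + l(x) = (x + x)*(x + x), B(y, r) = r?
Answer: 864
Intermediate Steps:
l(x) = -7 + 4*x² (l(x) = -7 + (x + x)*(x + x) = -7 + (2*x)*(2*x) = -7 + 4*x²)
J = 1 (J = ((1 + 1)² + (-7 + 4*1²))² = (2² + (-7 + 4*1))² = (4 + (-7 + 4))² = (4 - 3)² = 1² = 1)
(9*B(-1, 6))*(-5*(-3) + J) = (9*6)*(-5*(-3) + 1) = 54*(15 + 1) = 54*16 = 864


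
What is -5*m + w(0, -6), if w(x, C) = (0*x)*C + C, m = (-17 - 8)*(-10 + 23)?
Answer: 1619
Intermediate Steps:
m = -325 (m = -25*13 = -325)
w(x, C) = C (w(x, C) = 0*C + C = 0 + C = C)
-5*m + w(0, -6) = -5*(-325) - 6 = 1625 - 6 = 1619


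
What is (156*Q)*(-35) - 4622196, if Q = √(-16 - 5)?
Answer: -4622196 - 5460*I*√21 ≈ -4.6222e+6 - 25021.0*I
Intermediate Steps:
Q = I*√21 (Q = √(-21) = I*√21 ≈ 4.5826*I)
(156*Q)*(-35) - 4622196 = (156*(I*√21))*(-35) - 4622196 = (156*I*√21)*(-35) - 4622196 = -5460*I*√21 - 4622196 = -4622196 - 5460*I*√21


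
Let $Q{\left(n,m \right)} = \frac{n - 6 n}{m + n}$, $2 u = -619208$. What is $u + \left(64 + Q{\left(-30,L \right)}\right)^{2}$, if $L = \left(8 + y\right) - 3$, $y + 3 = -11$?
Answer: $- \frac{51711552}{169} \approx -3.0599 \cdot 10^{5}$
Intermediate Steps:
$y = -14$ ($y = -3 - 11 = -14$)
$u = -309604$ ($u = \frac{1}{2} \left(-619208\right) = -309604$)
$L = -9$ ($L = \left(8 - 14\right) - 3 = -6 - 3 = -9$)
$Q{\left(n,m \right)} = - \frac{5 n}{m + n}$ ($Q{\left(n,m \right)} = \frac{\left(-5\right) n}{m + n} = - \frac{5 n}{m + n}$)
$u + \left(64 + Q{\left(-30,L \right)}\right)^{2} = -309604 + \left(64 - - \frac{150}{-9 - 30}\right)^{2} = -309604 + \left(64 - - \frac{150}{-39}\right)^{2} = -309604 + \left(64 - \left(-150\right) \left(- \frac{1}{39}\right)\right)^{2} = -309604 + \left(64 - \frac{50}{13}\right)^{2} = -309604 + \left(\frac{782}{13}\right)^{2} = -309604 + \frac{611524}{169} = - \frac{51711552}{169}$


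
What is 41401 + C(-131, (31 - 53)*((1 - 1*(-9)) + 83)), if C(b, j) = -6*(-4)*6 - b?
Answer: 41676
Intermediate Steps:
C(b, j) = 144 - b (C(b, j) = 24*6 - b = 144 - b)
41401 + C(-131, (31 - 53)*((1 - 1*(-9)) + 83)) = 41401 + (144 - 1*(-131)) = 41401 + (144 + 131) = 41401 + 275 = 41676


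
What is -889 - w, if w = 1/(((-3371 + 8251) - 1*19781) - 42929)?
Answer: -51410869/57830 ≈ -889.00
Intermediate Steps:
w = -1/57830 (w = 1/((4880 - 19781) - 42929) = 1/(-14901 - 42929) = 1/(-57830) = -1/57830 ≈ -1.7292e-5)
-889 - w = -889 - 1*(-1/57830) = -889 + 1/57830 = -51410869/57830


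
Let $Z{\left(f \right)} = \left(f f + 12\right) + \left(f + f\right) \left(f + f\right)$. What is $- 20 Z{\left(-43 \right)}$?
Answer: $-185140$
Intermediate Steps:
$Z{\left(f \right)} = 12 + 5 f^{2}$ ($Z{\left(f \right)} = \left(f^{2} + 12\right) + 2 f 2 f = \left(12 + f^{2}\right) + 4 f^{2} = 12 + 5 f^{2}$)
$- 20 Z{\left(-43 \right)} = - 20 \left(12 + 5 \left(-43\right)^{2}\right) = - 20 \left(12 + 5 \cdot 1849\right) = - 20 \left(12 + 9245\right) = \left(-20\right) 9257 = -185140$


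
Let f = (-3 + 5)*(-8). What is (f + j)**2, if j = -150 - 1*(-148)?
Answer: 324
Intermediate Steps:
f = -16 (f = 2*(-8) = -16)
j = -2 (j = -150 + 148 = -2)
(f + j)**2 = (-16 - 2)**2 = (-18)**2 = 324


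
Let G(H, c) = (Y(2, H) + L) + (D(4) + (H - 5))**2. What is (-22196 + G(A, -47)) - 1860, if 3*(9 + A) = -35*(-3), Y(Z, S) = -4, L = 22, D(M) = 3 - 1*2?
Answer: -23554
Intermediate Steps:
D(M) = 1 (D(M) = 3 - 2 = 1)
A = 26 (A = -9 + (-35*(-3))/3 = -9 + (1/3)*105 = -9 + 35 = 26)
G(H, c) = 18 + (-4 + H)**2 (G(H, c) = (-4 + 22) + (1 + (H - 5))**2 = 18 + (1 + (-5 + H))**2 = 18 + (-4 + H)**2)
(-22196 + G(A, -47)) - 1860 = (-22196 + (18 + (-4 + 26)**2)) - 1860 = (-22196 + (18 + 22**2)) - 1860 = (-22196 + (18 + 484)) - 1860 = (-22196 + 502) - 1860 = -21694 - 1860 = -23554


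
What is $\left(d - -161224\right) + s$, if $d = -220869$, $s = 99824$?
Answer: $40179$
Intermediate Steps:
$\left(d - -161224\right) + s = \left(-220869 - -161224\right) + 99824 = \left(-220869 + 161224\right) + 99824 = -59645 + 99824 = 40179$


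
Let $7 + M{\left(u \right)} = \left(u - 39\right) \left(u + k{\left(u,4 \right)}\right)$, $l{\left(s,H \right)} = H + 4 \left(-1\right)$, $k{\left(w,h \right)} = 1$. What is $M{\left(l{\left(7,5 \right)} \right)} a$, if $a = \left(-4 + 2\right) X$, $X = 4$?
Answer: $664$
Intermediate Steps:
$l{\left(s,H \right)} = -4 + H$ ($l{\left(s,H \right)} = H - 4 = -4 + H$)
$a = -8$ ($a = \left(-4 + 2\right) 4 = \left(-2\right) 4 = -8$)
$M{\left(u \right)} = -7 + \left(1 + u\right) \left(-39 + u\right)$ ($M{\left(u \right)} = -7 + \left(u - 39\right) \left(u + 1\right) = -7 + \left(-39 + u\right) \left(1 + u\right) = -7 + \left(1 + u\right) \left(-39 + u\right)$)
$M{\left(l{\left(7,5 \right)} \right)} a = \left(-46 + \left(-4 + 5\right)^{2} - 38 \left(-4 + 5\right)\right) \left(-8\right) = \left(-46 + 1^{2} - 38\right) \left(-8\right) = \left(-46 + 1 - 38\right) \left(-8\right) = \left(-83\right) \left(-8\right) = 664$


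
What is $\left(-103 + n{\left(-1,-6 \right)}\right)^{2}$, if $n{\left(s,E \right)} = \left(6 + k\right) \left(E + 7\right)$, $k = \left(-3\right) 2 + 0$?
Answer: $10609$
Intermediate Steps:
$k = -6$ ($k = -6 + 0 = -6$)
$n{\left(s,E \right)} = 0$ ($n{\left(s,E \right)} = \left(6 - 6\right) \left(E + 7\right) = 0 \left(7 + E\right) = 0$)
$\left(-103 + n{\left(-1,-6 \right)}\right)^{2} = \left(-103 + 0\right)^{2} = \left(-103\right)^{2} = 10609$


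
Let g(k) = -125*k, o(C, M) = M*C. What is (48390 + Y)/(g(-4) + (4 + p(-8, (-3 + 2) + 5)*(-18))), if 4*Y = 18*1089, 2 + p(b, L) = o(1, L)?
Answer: 35527/312 ≈ 113.87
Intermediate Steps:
o(C, M) = C*M
p(b, L) = -2 + L (p(b, L) = -2 + 1*L = -2 + L)
Y = 9801/2 (Y = (18*1089)/4 = (¼)*19602 = 9801/2 ≈ 4900.5)
(48390 + Y)/(g(-4) + (4 + p(-8, (-3 + 2) + 5)*(-18))) = (48390 + 9801/2)/(-125*(-4) + (4 + (-2 + ((-3 + 2) + 5))*(-18))) = 106581/(2*(500 + (4 + (-2 + (-1 + 5))*(-18)))) = 106581/(2*(500 + (4 + (-2 + 4)*(-18)))) = 106581/(2*(500 + (4 + 2*(-18)))) = 106581/(2*(500 + (4 - 36))) = 106581/(2*(500 - 32)) = (106581/2)/468 = (106581/2)*(1/468) = 35527/312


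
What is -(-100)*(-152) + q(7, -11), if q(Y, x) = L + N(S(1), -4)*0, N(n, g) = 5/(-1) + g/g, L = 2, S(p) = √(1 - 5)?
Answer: -15198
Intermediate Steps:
S(p) = 2*I (S(p) = √(-4) = 2*I)
N(n, g) = -4 (N(n, g) = 5*(-1) + 1 = -5 + 1 = -4)
q(Y, x) = 2 (q(Y, x) = 2 - 4*0 = 2 + 0 = 2)
-(-100)*(-152) + q(7, -11) = -(-100)*(-152) + 2 = -100*152 + 2 = -15200 + 2 = -15198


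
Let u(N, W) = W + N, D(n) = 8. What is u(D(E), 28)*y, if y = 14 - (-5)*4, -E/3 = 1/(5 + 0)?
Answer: 1224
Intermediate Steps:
E = -⅗ (E = -3/(5 + 0) = -3/5 = -3*⅕ = -⅗ ≈ -0.60000)
y = 34 (y = 14 - 1*(-20) = 14 + 20 = 34)
u(N, W) = N + W
u(D(E), 28)*y = (8 + 28)*34 = 36*34 = 1224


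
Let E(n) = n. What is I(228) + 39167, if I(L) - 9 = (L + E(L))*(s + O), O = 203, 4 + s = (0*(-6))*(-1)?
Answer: 129920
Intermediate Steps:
s = -4 (s = -4 + (0*(-6))*(-1) = -4 + 0*(-1) = -4 + 0 = -4)
I(L) = 9 + 398*L (I(L) = 9 + (L + L)*(-4 + 203) = 9 + (2*L)*199 = 9 + 398*L)
I(228) + 39167 = (9 + 398*228) + 39167 = (9 + 90744) + 39167 = 90753 + 39167 = 129920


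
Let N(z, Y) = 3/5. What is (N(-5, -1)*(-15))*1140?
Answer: -10260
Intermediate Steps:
N(z, Y) = ⅗ (N(z, Y) = 3*(⅕) = ⅗)
(N(-5, -1)*(-15))*1140 = ((⅗)*(-15))*1140 = -9*1140 = -10260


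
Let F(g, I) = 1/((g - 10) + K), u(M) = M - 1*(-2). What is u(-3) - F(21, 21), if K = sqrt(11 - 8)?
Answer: -129/118 + sqrt(3)/118 ≈ -1.0785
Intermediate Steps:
K = sqrt(3) ≈ 1.7320
u(M) = 2 + M (u(M) = M + 2 = 2 + M)
F(g, I) = 1/(-10 + g + sqrt(3)) (F(g, I) = 1/((g - 10) + sqrt(3)) = 1/((-10 + g) + sqrt(3)) = 1/(-10 + g + sqrt(3)))
u(-3) - F(21, 21) = (2 - 3) - 1/(-10 + 21 + sqrt(3)) = -1 - 1/(11 + sqrt(3))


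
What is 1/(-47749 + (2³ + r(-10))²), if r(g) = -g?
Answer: -1/47425 ≈ -2.1086e-5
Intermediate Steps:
1/(-47749 + (2³ + r(-10))²) = 1/(-47749 + (2³ - 1*(-10))²) = 1/(-47749 + (8 + 10)²) = 1/(-47749 + 18²) = 1/(-47749 + 324) = 1/(-47425) = -1/47425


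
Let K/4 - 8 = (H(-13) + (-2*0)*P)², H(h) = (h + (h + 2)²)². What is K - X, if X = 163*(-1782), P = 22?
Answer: 544486082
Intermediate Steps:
H(h) = (h + (2 + h)²)²
X = -290466
K = 544195616 (K = 32 + 4*((-13 + (2 - 13)²)² - 2*0*22)² = 32 + 4*((-13 + (-11)²)² + 0*22)² = 32 + 4*((-13 + 121)² + 0)² = 32 + 4*(108² + 0)² = 32 + 4*(11664 + 0)² = 32 + 4*11664² = 32 + 4*136048896 = 32 + 544195584 = 544195616)
K - X = 544195616 - 1*(-290466) = 544195616 + 290466 = 544486082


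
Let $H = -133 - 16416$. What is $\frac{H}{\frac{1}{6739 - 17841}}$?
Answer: $183726998$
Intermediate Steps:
$H = -16549$ ($H = -133 - 16416 = -16549$)
$\frac{H}{\frac{1}{6739 - 17841}} = - \frac{16549}{\frac{1}{6739 - 17841}} = - \frac{16549}{\frac{1}{-11102}} = - \frac{16549}{- \frac{1}{11102}} = \left(-16549\right) \left(-11102\right) = 183726998$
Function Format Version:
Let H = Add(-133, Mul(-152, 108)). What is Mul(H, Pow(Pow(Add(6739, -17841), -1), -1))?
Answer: 183726998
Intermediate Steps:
H = -16549 (H = Add(-133, -16416) = -16549)
Mul(H, Pow(Pow(Add(6739, -17841), -1), -1)) = Mul(-16549, Pow(Pow(Add(6739, -17841), -1), -1)) = Mul(-16549, Pow(Pow(-11102, -1), -1)) = Mul(-16549, Pow(Rational(-1, 11102), -1)) = Mul(-16549, -11102) = 183726998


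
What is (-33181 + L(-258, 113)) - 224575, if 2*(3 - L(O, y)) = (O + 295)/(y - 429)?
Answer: -162899859/632 ≈ -2.5775e+5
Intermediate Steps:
L(O, y) = 3 - (295 + O)/(2*(-429 + y)) (L(O, y) = 3 - (O + 295)/(2*(y - 429)) = 3 - (295 + O)/(2*(-429 + y)))
(-33181 + L(-258, 113)) - 224575 = (-33181 + (-2869 - 1*(-258) + 6*113)/(2*(-429 + 113))) - 224575 = (-33181 + (½)*(-2869 + 258 + 678)/(-316)) - 224575 = (-33181 + (½)*(-1/316)*(-1933)) - 224575 = (-33181 + 1933/632) - 224575 = -20968459/632 - 224575 = -162899859/632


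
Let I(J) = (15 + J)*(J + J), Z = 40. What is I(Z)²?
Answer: 19360000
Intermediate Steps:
I(J) = 2*J*(15 + J) (I(J) = (15 + J)*(2*J) = 2*J*(15 + J))
I(Z)² = (2*40*(15 + 40))² = (2*40*55)² = 4400² = 19360000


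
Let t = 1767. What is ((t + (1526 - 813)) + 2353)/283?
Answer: 4833/283 ≈ 17.078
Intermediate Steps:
((t + (1526 - 813)) + 2353)/283 = ((1767 + (1526 - 813)) + 2353)/283 = ((1767 + 713) + 2353)*(1/283) = (2480 + 2353)*(1/283) = 4833*(1/283) = 4833/283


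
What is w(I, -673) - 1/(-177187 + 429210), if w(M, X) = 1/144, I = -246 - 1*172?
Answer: 251879/36291312 ≈ 0.0069405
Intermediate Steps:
I = -418 (I = -246 - 172 = -418)
w(M, X) = 1/144
w(I, -673) - 1/(-177187 + 429210) = 1/144 - 1/(-177187 + 429210) = 1/144 - 1/252023 = 251879/36291312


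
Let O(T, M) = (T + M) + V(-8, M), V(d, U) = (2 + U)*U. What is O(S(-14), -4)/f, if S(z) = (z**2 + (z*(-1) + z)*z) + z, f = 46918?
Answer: 93/23459 ≈ 0.0039644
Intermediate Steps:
V(d, U) = U*(2 + U)
S(z) = z + z**2 (S(z) = (z**2 + (-z + z)*z) + z = (z**2 + 0*z) + z = (z**2 + 0) + z = z**2 + z = z + z**2)
O(T, M) = M + T + M*(2 + M) (O(T, M) = (T + M) + M*(2 + M) = (M + T) + M*(2 + M) = M + T + M*(2 + M))
O(S(-14), -4)/f = (-4 - 14*(1 - 14) - 4*(2 - 4))/46918 = (-4 - 14*(-13) - 4*(-2))*(1/46918) = (-4 + 182 + 8)*(1/46918) = 186*(1/46918) = 93/23459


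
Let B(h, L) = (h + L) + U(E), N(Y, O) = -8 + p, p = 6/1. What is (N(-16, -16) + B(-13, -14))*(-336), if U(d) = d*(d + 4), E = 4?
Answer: -1008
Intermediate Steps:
U(d) = d*(4 + d)
p = 6 (p = 6*1 = 6)
N(Y, O) = -2 (N(Y, O) = -8 + 6 = -2)
B(h, L) = 32 + L + h (B(h, L) = (h + L) + 4*(4 + 4) = (L + h) + 4*8 = (L + h) + 32 = 32 + L + h)
(N(-16, -16) + B(-13, -14))*(-336) = (-2 + (32 - 14 - 13))*(-336) = (-2 + 5)*(-336) = 3*(-336) = -1008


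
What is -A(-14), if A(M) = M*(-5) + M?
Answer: -56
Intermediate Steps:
A(M) = -4*M (A(M) = -5*M + M = -4*M)
-A(-14) = -(-4)*(-14) = -1*56 = -56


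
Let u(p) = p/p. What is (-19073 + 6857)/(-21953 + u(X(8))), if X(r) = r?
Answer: 1527/2744 ≈ 0.55649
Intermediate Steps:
u(p) = 1
(-19073 + 6857)/(-21953 + u(X(8))) = (-19073 + 6857)/(-21953 + 1) = -12216/(-21952) = -12216*(-1/21952) = 1527/2744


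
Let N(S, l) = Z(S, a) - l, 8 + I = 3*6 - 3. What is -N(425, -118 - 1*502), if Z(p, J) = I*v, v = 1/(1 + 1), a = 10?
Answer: -1247/2 ≈ -623.50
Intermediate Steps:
v = ½ (v = 1/2 = ½ ≈ 0.50000)
I = 7 (I = -8 + (3*6 - 3) = -8 + (18 - 3) = -8 + 15 = 7)
Z(p, J) = 7/2 (Z(p, J) = 7*(½) = 7/2)
N(S, l) = 7/2 - l
-N(425, -118 - 1*502) = -(7/2 - (-118 - 1*502)) = -(7/2 - (-118 - 502)) = -(7/2 - 1*(-620)) = -(7/2 + 620) = -1*1247/2 = -1247/2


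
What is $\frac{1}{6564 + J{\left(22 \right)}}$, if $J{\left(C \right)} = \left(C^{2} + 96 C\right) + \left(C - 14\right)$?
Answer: $\frac{1}{9168} \approx 0.00010907$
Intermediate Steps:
$J{\left(C \right)} = -14 + C^{2} + 97 C$ ($J{\left(C \right)} = \left(C^{2} + 96 C\right) + \left(C - 14\right) = \left(C^{2} + 96 C\right) + \left(-14 + C\right) = -14 + C^{2} + 97 C$)
$\frac{1}{6564 + J{\left(22 \right)}} = \frac{1}{6564 + \left(-14 + 22^{2} + 97 \cdot 22\right)} = \frac{1}{6564 + \left(-14 + 484 + 2134\right)} = \frac{1}{6564 + 2604} = \frac{1}{9168}$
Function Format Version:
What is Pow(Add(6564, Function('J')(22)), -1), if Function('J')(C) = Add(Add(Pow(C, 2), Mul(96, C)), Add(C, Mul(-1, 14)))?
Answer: Rational(1, 9168) ≈ 0.00010907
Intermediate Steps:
Function('J')(C) = Add(-14, Pow(C, 2), Mul(97, C)) (Function('J')(C) = Add(Add(Pow(C, 2), Mul(96, C)), Add(C, -14)) = Add(Add(Pow(C, 2), Mul(96, C)), Add(-14, C)) = Add(-14, Pow(C, 2), Mul(97, C)))
Pow(Add(6564, Function('J')(22)), -1) = Pow(Add(6564, Add(-14, Pow(22, 2), Mul(97, 22))), -1) = Pow(Add(6564, Add(-14, 484, 2134)), -1) = Pow(Add(6564, 2604), -1) = Pow(9168, -1) = Rational(1, 9168)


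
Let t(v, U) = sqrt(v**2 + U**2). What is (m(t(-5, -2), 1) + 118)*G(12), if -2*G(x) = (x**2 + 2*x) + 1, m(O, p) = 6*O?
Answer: -9971 - 507*sqrt(29) ≈ -12701.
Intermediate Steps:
t(v, U) = sqrt(U**2 + v**2)
G(x) = -1/2 - x - x**2/2 (G(x) = -((x**2 + 2*x) + 1)/2 = -(1 + x**2 + 2*x)/2 = -1/2 - x - x**2/2)
(m(t(-5, -2), 1) + 118)*G(12) = (6*sqrt((-2)**2 + (-5)**2) + 118)*(-1/2 - 1*12 - 1/2*12**2) = (6*sqrt(4 + 25) + 118)*(-1/2 - 12 - 1/2*144) = (6*sqrt(29) + 118)*(-1/2 - 12 - 72) = (118 + 6*sqrt(29))*(-169/2) = -9971 - 507*sqrt(29)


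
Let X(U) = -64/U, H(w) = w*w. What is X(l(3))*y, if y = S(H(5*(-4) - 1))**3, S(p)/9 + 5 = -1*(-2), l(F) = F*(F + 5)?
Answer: 52488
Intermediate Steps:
l(F) = F*(5 + F)
H(w) = w**2
S(p) = -27 (S(p) = -45 + 9*(-1*(-2)) = -45 + 9*2 = -45 + 18 = -27)
y = -19683 (y = (-27)**3 = -19683)
X(l(3))*y = -64*1/(3*(5 + 3))*(-19683) = -64/(3*8)*(-19683) = -64/24*(-19683) = -64*1/24*(-19683) = -8/3*(-19683) = 52488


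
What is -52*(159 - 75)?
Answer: -4368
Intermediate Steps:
-52*(159 - 75) = -52*84 = -4368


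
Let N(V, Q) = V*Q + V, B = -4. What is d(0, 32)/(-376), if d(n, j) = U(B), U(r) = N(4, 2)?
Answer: -3/94 ≈ -0.031915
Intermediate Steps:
N(V, Q) = V + Q*V (N(V, Q) = Q*V + V = V + Q*V)
U(r) = 12 (U(r) = 4*(1 + 2) = 4*3 = 12)
d(n, j) = 12
d(0, 32)/(-376) = 12/(-376) = 12*(-1/376) = -3/94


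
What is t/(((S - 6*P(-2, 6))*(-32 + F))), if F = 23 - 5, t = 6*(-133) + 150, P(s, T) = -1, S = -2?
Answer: 81/7 ≈ 11.571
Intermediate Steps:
t = -648 (t = -798 + 150 = -648)
F = 18
t/(((S - 6*P(-2, 6))*(-32 + F))) = -648*1/((-32 + 18)*(-2 - 6*(-1))) = -648*(-1/(14*(-2 + 6))) = -648/(4*(-14)) = -648/(-56) = -648*(-1/56) = 81/7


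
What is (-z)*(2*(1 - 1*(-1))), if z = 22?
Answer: -88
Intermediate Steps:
(-z)*(2*(1 - 1*(-1))) = (-1*22)*(2*(1 - 1*(-1))) = -44*(1 + 1) = -44*2 = -22*4 = -88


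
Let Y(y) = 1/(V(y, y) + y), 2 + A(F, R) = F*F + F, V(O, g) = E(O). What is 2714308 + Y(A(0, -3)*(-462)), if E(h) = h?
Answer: 5016041185/1848 ≈ 2.7143e+6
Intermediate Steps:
V(O, g) = O
A(F, R) = -2 + F + F² (A(F, R) = -2 + (F*F + F) = -2 + (F² + F) = -2 + (F + F²) = -2 + F + F²)
Y(y) = 1/(2*y) (Y(y) = 1/(y + y) = 1/(2*y))
2714308 + Y(A(0, -3)*(-462)) = 2714308 + 1/(2*(((-2 + 0 + 0²)*(-462)))) = 2714308 + 1/(2*(((-2 + 0 + 0)*(-462)))) = 2714308 + 1/(2*((-2*(-462)))) = 2714308 + (½)/924 = 2714308 + (½)*(1/924) = 2714308 + 1/1848 = 5016041185/1848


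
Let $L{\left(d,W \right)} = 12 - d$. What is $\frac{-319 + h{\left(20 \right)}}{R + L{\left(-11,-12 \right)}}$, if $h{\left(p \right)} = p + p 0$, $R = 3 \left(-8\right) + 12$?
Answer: $- \frac{299}{11} \approx -27.182$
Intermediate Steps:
$R = -12$ ($R = -24 + 12 = -12$)
$h{\left(p \right)} = p$ ($h{\left(p \right)} = p + 0 = p$)
$\frac{-319 + h{\left(20 \right)}}{R + L{\left(-11,-12 \right)}} = \frac{-319 + 20}{-12 + \left(12 - -11\right)} = - \frac{299}{-12 + \left(12 + 11\right)} = - \frac{299}{-12 + 23} = - \frac{299}{11}$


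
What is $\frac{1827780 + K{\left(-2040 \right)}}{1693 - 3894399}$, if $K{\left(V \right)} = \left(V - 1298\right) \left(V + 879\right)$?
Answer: $- \frac{2851599}{1946353} \approx -1.4651$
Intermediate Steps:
$K{\left(V \right)} = \left(-1298 + V\right) \left(879 + V\right)$
$\frac{1827780 + K{\left(-2040 \right)}}{1693 - 3894399} = \frac{1827780 - \left(286182 - 4161600\right)}{1693 - 3894399} = \frac{1827780 + \left(-1140942 + 4161600 + 854760\right)}{-3892706} = \left(1827780 + 3875418\right) \left(- \frac{1}{3892706}\right) = 5703198 \left(- \frac{1}{3892706}\right) = - \frac{2851599}{1946353}$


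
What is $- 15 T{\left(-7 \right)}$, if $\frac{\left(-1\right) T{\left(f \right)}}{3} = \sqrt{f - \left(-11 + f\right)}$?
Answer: $45 \sqrt{11} \approx 149.25$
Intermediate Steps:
$T{\left(f \right)} = - 3 \sqrt{11}$ ($T{\left(f \right)} = - 3 \sqrt{f - \left(-11 + f\right)} = - 3 \sqrt{11}$)
$- 15 T{\left(-7 \right)} = - 15 \left(- 3 \sqrt{11}\right) = 45 \sqrt{11}$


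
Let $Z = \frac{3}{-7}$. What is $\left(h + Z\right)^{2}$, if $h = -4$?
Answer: $\frac{961}{49} \approx 19.612$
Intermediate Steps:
$Z = - \frac{3}{7}$ ($Z = 3 \left(- \frac{1}{7}\right) = - \frac{3}{7} \approx -0.42857$)
$\left(h + Z\right)^{2} = \left(-4 - \frac{3}{7}\right)^{2} = \left(- \frac{31}{7}\right)^{2} = \frac{961}{49}$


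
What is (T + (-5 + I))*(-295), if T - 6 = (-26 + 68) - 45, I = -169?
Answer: 50445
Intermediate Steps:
T = 3 (T = 6 + ((-26 + 68) - 45) = 6 + (42 - 45) = 6 - 3 = 3)
(T + (-5 + I))*(-295) = (3 + (-5 - 169))*(-295) = (3 - 174)*(-295) = -171*(-295) = 50445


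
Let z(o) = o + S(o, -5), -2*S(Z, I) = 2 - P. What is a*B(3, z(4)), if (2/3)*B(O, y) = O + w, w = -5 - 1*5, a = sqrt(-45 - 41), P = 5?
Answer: -21*I*sqrt(86)/2 ≈ -97.373*I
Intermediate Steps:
S(Z, I) = 3/2 (S(Z, I) = -(2 - 1*5)/2 = -(2 - 5)/2 = -1/2*(-3) = 3/2)
a = I*sqrt(86) (a = sqrt(-86) = I*sqrt(86) ≈ 9.2736*I)
w = -10 (w = -5 - 5 = -10)
z(o) = 3/2 + o (z(o) = o + 3/2 = 3/2 + o)
B(O, y) = -15 + 3*O/2 (B(O, y) = 3*(O - 10)/2 = 3*(-10 + O)/2 = -15 + 3*O/2)
a*B(3, z(4)) = (I*sqrt(86))*(-15 + (3/2)*3) = (I*sqrt(86))*(-15 + 9/2) = (I*sqrt(86))*(-21/2) = -21*I*sqrt(86)/2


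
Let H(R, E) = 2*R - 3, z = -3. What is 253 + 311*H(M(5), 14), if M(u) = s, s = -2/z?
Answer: -796/3 ≈ -265.33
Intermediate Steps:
s = 2/3 (s = -2/(-3) = -2*(-1/3) = 2/3 ≈ 0.66667)
M(u) = 2/3
H(R, E) = -3 + 2*R
253 + 311*H(M(5), 14) = 253 + 311*(-3 + 2*(2/3)) = 253 + 311*(-3 + 4/3) = 253 + 311*(-5/3) = 253 - 1555/3 = -796/3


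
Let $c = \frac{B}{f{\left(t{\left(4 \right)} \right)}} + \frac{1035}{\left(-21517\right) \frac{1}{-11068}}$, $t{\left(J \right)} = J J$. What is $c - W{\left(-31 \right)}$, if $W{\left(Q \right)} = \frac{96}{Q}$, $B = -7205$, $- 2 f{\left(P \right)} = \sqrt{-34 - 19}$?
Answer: $\frac{357182412}{667027} - \frac{14410 i \sqrt{53}}{53} \approx 535.48 - 1979.4 i$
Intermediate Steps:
$t{\left(J \right)} = J^{2}$
$f{\left(P \right)} = - \frac{i \sqrt{53}}{2}$ ($f{\left(P \right)} = - \frac{\sqrt{-34 - 19}}{2} = - \frac{\sqrt{-53}}{2} = - \frac{i \sqrt{53}}{2}$)
$c = \frac{11455380}{21517} - \frac{14410 i \sqrt{53}}{53}$ ($c = - \frac{7205}{\left(- \frac{1}{2}\right) i \sqrt{53}} + \frac{1035}{\left(-21517\right) \frac{1}{-11068}} = - 7205 \frac{2 i \sqrt{53}}{53} + \frac{1035}{\left(-21517\right) \left(- \frac{1}{11068}\right)} = - \frac{14410 i \sqrt{53}}{53} + \frac{1035}{\frac{21517}{11068}} = - \frac{14410 i \sqrt{53}}{53} + 1035 \cdot \frac{11068}{21517} = - \frac{14410 i \sqrt{53}}{53} + \frac{11455380}{21517} = \frac{11455380}{21517} - \frac{14410 i \sqrt{53}}{53} \approx 532.39 - 1979.4 i$)
$c - W{\left(-31 \right)} = \left(\frac{11455380}{21517} - \frac{14410 i \sqrt{53}}{53}\right) - \frac{96}{-31} = \left(\frac{11455380}{21517} - \frac{14410 i \sqrt{53}}{53}\right) - 96 \left(- \frac{1}{31}\right) = \left(\frac{11455380}{21517} - \frac{14410 i \sqrt{53}}{53}\right) - - \frac{96}{31} = \left(\frac{11455380}{21517} - \frac{14410 i \sqrt{53}}{53}\right) + \frac{96}{31} = \frac{357182412}{667027} - \frac{14410 i \sqrt{53}}{53}$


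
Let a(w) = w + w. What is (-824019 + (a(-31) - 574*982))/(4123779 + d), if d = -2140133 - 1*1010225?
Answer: -1387749/973421 ≈ -1.4256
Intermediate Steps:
a(w) = 2*w
d = -3150358 (d = -2140133 - 1010225 = -3150358)
(-824019 + (a(-31) - 574*982))/(4123779 + d) = (-824019 + (2*(-31) - 574*982))/(4123779 - 3150358) = (-824019 + (-62 - 563668))/973421 = (-824019 - 563730)*(1/973421) = -1387749*1/973421 = -1387749/973421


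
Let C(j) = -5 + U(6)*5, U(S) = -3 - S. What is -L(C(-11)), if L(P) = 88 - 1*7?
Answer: -81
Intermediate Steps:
C(j) = -50 (C(j) = -5 + (-3 - 1*6)*5 = -5 + (-3 - 6)*5 = -5 - 9*5 = -5 - 45 = -50)
L(P) = 81 (L(P) = 88 - 7 = 81)
-L(C(-11)) = -1*81 = -81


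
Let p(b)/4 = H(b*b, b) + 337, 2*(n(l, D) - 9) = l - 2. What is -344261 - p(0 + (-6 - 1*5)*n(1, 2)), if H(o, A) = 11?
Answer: -345653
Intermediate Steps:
n(l, D) = 8 + l/2 (n(l, D) = 9 + (l - 2)/2 = 9 + (-2 + l)/2 = 9 + (-1 + l/2) = 8 + l/2)
p(b) = 1392 (p(b) = 4*(11 + 337) = 4*348 = 1392)
-344261 - p(0 + (-6 - 1*5)*n(1, 2)) = -344261 - 1*1392 = -344261 - 1392 = -345653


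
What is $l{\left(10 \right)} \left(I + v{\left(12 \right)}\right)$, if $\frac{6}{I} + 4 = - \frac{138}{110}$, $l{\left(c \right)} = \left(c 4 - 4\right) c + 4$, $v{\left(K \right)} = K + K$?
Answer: $\frac{2404584}{289} \approx 8320.4$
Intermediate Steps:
$v{\left(K \right)} = 2 K$
$l{\left(c \right)} = 4 + c \left(-4 + 4 c\right)$ ($l{\left(c \right)} = \left(4 c - 4\right) c + 4 = \left(-4 + 4 c\right) c + 4 = c \left(-4 + 4 c\right) + 4 = 4 + c \left(-4 + 4 c\right)$)
$I = - \frac{330}{289}$ ($I = \frac{6}{-4 - \frac{138}{110}} = \frac{6}{-4 - \frac{69}{55}} = \frac{6}{- \frac{289}{55}} = 6 \left(- \frac{55}{289}\right) = - \frac{330}{289} \approx -1.1419$)
$l{\left(10 \right)} \left(I + v{\left(12 \right)}\right) = \left(4 - 40 + 4 \cdot 10^{2}\right) \left(- \frac{330}{289} + 2 \cdot 12\right) = \left(4 - 40 + 4 \cdot 100\right) \left(- \frac{330}{289} + 24\right) = \left(4 - 40 + 400\right) \frac{6606}{289} = 364 \cdot \frac{6606}{289} = \frac{2404584}{289}$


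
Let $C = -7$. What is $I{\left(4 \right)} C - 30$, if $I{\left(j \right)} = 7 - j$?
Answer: $-51$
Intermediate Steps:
$I{\left(4 \right)} C - 30 = \left(7 - 4\right) \left(-7\right) - 30 = 3 \left(-7\right) - 30 = -21 - 30 = -51$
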